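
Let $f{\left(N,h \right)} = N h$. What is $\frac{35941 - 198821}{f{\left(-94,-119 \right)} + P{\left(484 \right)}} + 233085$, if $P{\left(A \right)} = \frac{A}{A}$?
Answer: $\frac{2607359015}{11187} \approx 2.3307 \cdot 10^{5}$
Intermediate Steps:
$P{\left(A \right)} = 1$
$\frac{35941 - 198821}{f{\left(-94,-119 \right)} + P{\left(484 \right)}} + 233085 = \frac{35941 - 198821}{\left(-94\right) \left(-119\right) + 1} + 233085 = - \frac{162880}{11186 + 1} + 233085 = - \frac{162880}{11187} + 233085 = \frac{2607359015}{11187}$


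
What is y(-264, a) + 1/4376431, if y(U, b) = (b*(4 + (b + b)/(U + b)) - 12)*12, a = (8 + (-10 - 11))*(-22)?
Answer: 449967129697/4376431 ≈ 1.0282e+5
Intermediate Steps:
a = 286 (a = (8 - 21)*(-22) = -13*(-22) = 286)
y(U, b) = -144 + 12*b*(4 + 2*b/(U + b)) (y(U, b) = (b*(4 + (2*b)/(U + b)) - 12)*12 = (b*(4 + 2*b/(U + b)) - 12)*12 = (-12 + b*(4 + 2*b/(U + b)))*12 = -144 + 12*b*(4 + 2*b/(U + b)))
y(-264, a) + 1/4376431 = 24*(-6*(-264) - 6*286 + 3*286² + 2*(-264)*286)/(-264 + 286) + 1/4376431 = 24*(1584 - 1716 + 3*81796 - 151008)/22 + 1/4376431 = 24*(1/22)*(1584 - 1716 + 245388 - 151008) + 1/4376431 = 24*(1/22)*94248 + 1/4376431 = 102816 + 1/4376431 = 449967129697/4376431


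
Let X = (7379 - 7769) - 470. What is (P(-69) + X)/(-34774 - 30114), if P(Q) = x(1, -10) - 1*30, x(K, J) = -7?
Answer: 897/64888 ≈ 0.013824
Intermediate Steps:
P(Q) = -37 (P(Q) = -7 - 1*30 = -7 - 30 = -37)
X = -860 (X = -390 - 470 = -860)
(P(-69) + X)/(-34774 - 30114) = (-37 - 860)/(-34774 - 30114) = -897/(-64888) = -897*(-1/64888) = 897/64888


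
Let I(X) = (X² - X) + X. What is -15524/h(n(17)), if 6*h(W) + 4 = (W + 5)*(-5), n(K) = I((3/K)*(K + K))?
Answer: 93144/209 ≈ 445.67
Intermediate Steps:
I(X) = X²
n(K) = 36 (n(K) = ((3/K)*(K + K))² = ((3/K)*(2*K))² = 6² = 36)
h(W) = -29/6 - 5*W/6 (h(W) = -⅔ + ((W + 5)*(-5))/6 = -⅔ + ((5 + W)*(-5))/6 = -⅔ + (-25 - 5*W)/6 = -⅔ + (-25/6 - 5*W/6) = -29/6 - 5*W/6)
-15524/h(n(17)) = -15524/(-29/6 - ⅚*36) = -15524/(-29/6 - 30) = -15524/(-209/6) = -15524*(-6/209) = 93144/209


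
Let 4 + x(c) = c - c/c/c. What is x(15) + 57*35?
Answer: 30089/15 ≈ 2005.9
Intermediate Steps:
x(c) = -4 + c - 1/c (x(c) = -4 + (c - c/c/c) = -4 + (c - 1/c) = -4 + c - 1/c)
x(15) + 57*35 = (-4 + 15 - 1/15) + 57*35 = (-4 + 15 - 1*1/15) + 1995 = (-4 + 15 - 1/15) + 1995 = 164/15 + 1995 = 30089/15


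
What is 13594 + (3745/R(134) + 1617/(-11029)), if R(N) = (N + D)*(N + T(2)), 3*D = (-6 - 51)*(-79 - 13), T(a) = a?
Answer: 38374056730373/2822894608 ≈ 13594.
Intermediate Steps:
D = 1748 (D = ((-6 - 51)*(-79 - 13))/3 = (-57*(-92))/3 = (1/3)*5244 = 1748)
R(N) = (2 + N)*(1748 + N) (R(N) = (N + 1748)*(N + 2) = (1748 + N)*(2 + N) = (2 + N)*(1748 + N))
13594 + (3745/R(134) + 1617/(-11029)) = 13594 + (3745/(3496 + 134**2 + 1750*134) + 1617/(-11029)) = 13594 + (3745/(3496 + 17956 + 234500) + 1617*(-1/11029)) = 13594 + (3745/255952 - 1617/11029) = 13594 - 372570779/2822894608 = 38374056730373/2822894608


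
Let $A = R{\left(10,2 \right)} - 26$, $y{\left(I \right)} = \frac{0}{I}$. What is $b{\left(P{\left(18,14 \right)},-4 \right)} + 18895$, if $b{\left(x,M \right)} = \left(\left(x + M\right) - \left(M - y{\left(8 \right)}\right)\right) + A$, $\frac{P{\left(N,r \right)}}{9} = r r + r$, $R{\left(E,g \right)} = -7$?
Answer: $20752$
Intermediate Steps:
$y{\left(I \right)} = 0$
$A = -33$ ($A = -7 - 26 = -33$)
$P{\left(N,r \right)} = 9 r + 9 r^{2}$ ($P{\left(N,r \right)} = 9 \left(r r + r\right) = 9 \left(r^{2} + r\right) = 9 \left(r + r^{2}\right) = 9 r + 9 r^{2}$)
$b{\left(x,M \right)} = -33 + x$ ($b{\left(x,M \right)} = \left(\left(x + M\right) + \left(0 - M\right)\right) - 33 = \left(\left(M + x\right) - M\right) - 33 = x - 33 = -33 + x$)
$b{\left(P{\left(18,14 \right)},-4 \right)} + 18895 = \left(-33 + 9 \cdot 14 \left(1 + 14\right)\right) + 18895 = \left(-33 + 9 \cdot 14 \cdot 15\right) + 18895 = \left(-33 + 1890\right) + 18895 = 1857 + 18895 = 20752$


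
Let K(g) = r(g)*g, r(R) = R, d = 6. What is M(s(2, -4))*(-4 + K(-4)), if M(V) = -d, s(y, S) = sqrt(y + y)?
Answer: -72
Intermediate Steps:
s(y, S) = sqrt(2)*sqrt(y) (s(y, S) = sqrt(2*y) = sqrt(2)*sqrt(y))
K(g) = g**2 (K(g) = g*g = g**2)
M(V) = -6 (M(V) = -1*6 = -6)
M(s(2, -4))*(-4 + K(-4)) = -6*(-4 + (-4)**2) = -6*(-4 + 16) = -6*12 = -72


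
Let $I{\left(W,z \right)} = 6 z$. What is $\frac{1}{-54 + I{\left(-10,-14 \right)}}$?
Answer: $- \frac{1}{138} \approx -0.0072464$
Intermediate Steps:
$\frac{1}{-54 + I{\left(-10,-14 \right)}} = \frac{1}{-54 + 6 \left(-14\right)} = \frac{1}{-54 - 84} = \frac{1}{-138} = - \frac{1}{138}$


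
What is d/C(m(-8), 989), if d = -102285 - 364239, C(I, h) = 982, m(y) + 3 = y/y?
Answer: -233262/491 ≈ -475.08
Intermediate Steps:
m(y) = -2 (m(y) = -3 + y/y = -3 + 1 = -2)
d = -466524
d/C(m(-8), 989) = -466524/982 = -466524*1/982 = -233262/491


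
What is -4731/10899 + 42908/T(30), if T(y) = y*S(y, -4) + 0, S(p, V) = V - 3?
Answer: -1239809/6055 ≈ -204.76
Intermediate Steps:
S(p, V) = -3 + V
T(y) = -7*y (T(y) = y*(-3 - 4) + 0 = y*(-7) + 0 = -7*y + 0 = -7*y)
-4731/10899 + 42908/T(30) = -4731/10899 + 42908/((-7*30)) = -4731*1/10899 + 42908/(-210) = -1577/3633 + 42908*(-1/210) = -1577/3633 - 21454/105 = -1239809/6055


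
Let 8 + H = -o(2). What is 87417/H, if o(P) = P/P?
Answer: -9713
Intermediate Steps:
o(P) = 1
H = -9 (H = -8 - 1*1 = -8 - 1 = -9)
87417/H = 87417/(-9) = 87417*(-1/9) = -9713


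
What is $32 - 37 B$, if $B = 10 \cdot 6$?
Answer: $-2188$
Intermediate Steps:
$B = 60$
$32 - 37 B = 32 - 2220 = -2188$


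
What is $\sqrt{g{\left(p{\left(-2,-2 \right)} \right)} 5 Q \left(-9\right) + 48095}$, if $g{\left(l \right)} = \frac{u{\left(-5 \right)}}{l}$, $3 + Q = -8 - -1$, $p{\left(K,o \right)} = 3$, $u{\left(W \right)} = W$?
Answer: $\sqrt{47345} \approx 217.59$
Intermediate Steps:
$Q = -10$ ($Q = -3 - 7 = -10$)
$g{\left(l \right)} = - \frac{5}{l}$
$\sqrt{g{\left(p{\left(-2,-2 \right)} \right)} 5 Q \left(-9\right) + 48095} = \sqrt{- \frac{5}{3} \cdot 5 \left(-10\right) \left(-9\right) + 48095} = \sqrt{\left(-5\right) \frac{1}{3} \cdot 5 \left(-10\right) \left(-9\right) + 48095} = \sqrt{\left(- \frac{5}{3}\right) 5 \left(-10\right) \left(-9\right) + 48095} = \sqrt{\left(- \frac{25}{3}\right) \left(-10\right) \left(-9\right) + 48095} = \sqrt{\frac{250}{3} \left(-9\right) + 48095} = \sqrt{-750 + 48095} = \sqrt{47345}$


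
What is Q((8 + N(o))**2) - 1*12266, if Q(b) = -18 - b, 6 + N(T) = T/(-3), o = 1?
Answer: -110581/9 ≈ -12287.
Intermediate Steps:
N(T) = -6 - T/3 (N(T) = -6 + T/(-3) = -6 + T*(-1/3) = -6 - T/3)
Q((8 + N(o))**2) - 1*12266 = (-18 - (8 + (-6 - 1/3*1))**2) - 1*12266 = (-18 - (8 + (-6 - 1/3))**2) - 12266 = (-18 - (8 - 19/3)**2) - 12266 = (-18 - (5/3)**2) - 12266 = (-18 - 1*25/9) - 12266 = (-18 - 25/9) - 12266 = -187/9 - 12266 = -110581/9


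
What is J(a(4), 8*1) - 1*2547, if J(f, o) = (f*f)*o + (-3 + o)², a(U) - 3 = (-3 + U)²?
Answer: -2394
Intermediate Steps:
a(U) = 3 + (-3 + U)²
J(f, o) = (-3 + o)² + o*f² (J(f, o) = f²*o + (-3 + o)² = o*f² + (-3 + o)² = (-3 + o)² + o*f²)
J(a(4), 8*1) - 1*2547 = ((-3 + 8*1)² + (8*1)*(3 + (-3 + 4)²)²) - 1*2547 = ((-3 + 8)² + 8*(3 + 1²)²) - 2547 = (5² + 8*(3 + 1)²) - 2547 = (25 + 8*4²) - 2547 = (25 + 8*16) - 2547 = (25 + 128) - 2547 = 153 - 2547 = -2394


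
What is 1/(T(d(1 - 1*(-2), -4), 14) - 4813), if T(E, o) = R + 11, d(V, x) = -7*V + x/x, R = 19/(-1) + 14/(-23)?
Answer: -23/110897 ≈ -0.00020740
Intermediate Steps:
R = -451/23 (R = 19*(-1) + 14*(-1/23) = -19 - 14/23 = -451/23 ≈ -19.609)
d(V, x) = 1 - 7*V (d(V, x) = -7*V + 1 = 1 - 7*V)
T(E, o) = -198/23 (T(E, o) = -451/23 + 11 = -198/23)
1/(T(d(1 - 1*(-2), -4), 14) - 4813) = 1/(-198/23 - 4813) = 1/(-110897/23) = -23/110897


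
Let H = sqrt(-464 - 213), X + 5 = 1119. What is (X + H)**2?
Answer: (1114 + I*sqrt(677))**2 ≈ 1.2403e+6 + 57971.0*I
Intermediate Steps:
X = 1114 (X = -5 + 1119 = 1114)
H = I*sqrt(677) (H = sqrt(-677) = I*sqrt(677) ≈ 26.019*I)
(X + H)**2 = (1114 + I*sqrt(677))**2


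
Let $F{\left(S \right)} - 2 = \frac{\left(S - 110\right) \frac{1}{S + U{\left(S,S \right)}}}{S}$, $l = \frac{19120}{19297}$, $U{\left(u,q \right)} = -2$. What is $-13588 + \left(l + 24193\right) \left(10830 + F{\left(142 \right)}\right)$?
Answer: $\frac{12566371632056624}{47953045} \approx 2.6206 \cdot 10^{8}$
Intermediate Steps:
$l = \frac{19120}{19297}$ ($l = 19120 \cdot \frac{1}{19297} = \frac{19120}{19297} \approx 0.99083$)
$F{\left(S \right)} = 2 + \frac{-110 + S}{S \left(-2 + S\right)}$ ($F{\left(S \right)} = 2 + \frac{\left(S - 110\right) \frac{1}{S - 2}}{S} = 2 + \frac{\left(-110 + S\right) \frac{1}{-2 + S}}{S} = 2 + \frac{\frac{1}{-2 + S} \left(-110 + S\right)}{S} = 2 + \frac{-110 + S}{S \left(-2 + S\right)}$)
$-13588 + \left(l + 24193\right) \left(10830 + F{\left(142 \right)}\right) = -13588 + \left(\frac{19120}{19297} + 24193\right) \left(10830 + \frac{-110 - 426 + 2 \cdot 142^{2}}{142 \left(-2 + 142\right)}\right) = -13588 + \frac{466871441 \left(10830 + \frac{-110 - 426 + 2 \cdot 20164}{142 \cdot 140}\right)}{19297} = -13588 + \frac{466871441 \left(10830 + \frac{1}{142} \cdot \frac{1}{140} \left(-110 - 426 + 40328\right)\right)}{19297} = -13588 + \frac{466871441 \left(10830 + \frac{1}{142} \cdot \frac{1}{140} \cdot 39792\right)}{19297} = -13588 + \frac{466871441 \left(10830 + \frac{4974}{2485}\right)}{19297} = -13588 + \frac{466871441}{19297} \cdot \frac{26917524}{2485} = -13588 + \frac{12567023218032084}{47953045} = \frac{12566371632056624}{47953045}$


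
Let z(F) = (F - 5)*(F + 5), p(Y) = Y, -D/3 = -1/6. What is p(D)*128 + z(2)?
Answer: 43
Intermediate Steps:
D = ½ (D = -(-3)/6 = -3*(-⅙) = ½ ≈ 0.50000)
z(F) = (-5 + F)*(5 + F)
p(D)*128 + z(2) = (½)*128 + (-25 + 2²) = 64 + (-25 + 4) = 64 - 21 = 43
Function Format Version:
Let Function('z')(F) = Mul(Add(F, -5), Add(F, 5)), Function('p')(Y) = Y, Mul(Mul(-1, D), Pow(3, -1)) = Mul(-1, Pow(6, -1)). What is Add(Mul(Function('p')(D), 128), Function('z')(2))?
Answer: 43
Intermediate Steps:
D = Rational(1, 2) (D = Mul(-3, Mul(-1, Pow(6, -1))) = Mul(-3, Mul(-1, Rational(1, 6))) = Mul(-3, Rational(-1, 6)) = Rational(1, 2) ≈ 0.50000)
Function('z')(F) = Mul(Add(-5, F), Add(5, F))
Add(Mul(Function('p')(D), 128), Function('z')(2)) = Add(Mul(Rational(1, 2), 128), Add(-25, Pow(2, 2))) = Add(64, Add(-25, 4)) = Add(64, -21) = 43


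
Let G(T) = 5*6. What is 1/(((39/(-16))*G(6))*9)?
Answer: -8/5265 ≈ -0.0015195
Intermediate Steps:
G(T) = 30
1/(((39/(-16))*G(6))*9) = 1/(((39/(-16))*30)*9) = 1/(((39*(-1/16))*30)*9) = 1/(-39/16*30*9) = 1/(-585/8*9) = 1/(-5265/8) = -8/5265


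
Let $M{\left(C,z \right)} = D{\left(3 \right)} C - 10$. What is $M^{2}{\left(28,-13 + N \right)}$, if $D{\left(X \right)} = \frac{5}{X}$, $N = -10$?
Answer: $\frac{12100}{9} \approx 1344.4$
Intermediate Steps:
$M{\left(C,z \right)} = -10 + \frac{5 C}{3}$ ($M{\left(C,z \right)} = \frac{5}{3} C - 10 = 5 \cdot \frac{1}{3} C - 10 = \frac{5 C}{3} - 10 = -10 + \frac{5 C}{3}$)
$M^{2}{\left(28,-13 + N \right)} = \left(-10 + \frac{5}{3} \cdot 28\right)^{2} = \left(-10 + \frac{140}{3}\right)^{2} = \left(\frac{110}{3}\right)^{2} = \frac{12100}{9}$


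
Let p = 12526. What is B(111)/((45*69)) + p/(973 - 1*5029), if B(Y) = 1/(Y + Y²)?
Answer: -20146692971/6523629840 ≈ -3.0883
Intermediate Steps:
B(111)/((45*69)) + p/(973 - 1*5029) = (1/(111*(1 + 111)))/((45*69)) + 12526/(973 - 1*5029) = ((1/111)/112)/3105 + 12526/(973 - 5029) = ((1/111)*(1/112))*(1/3105) + 12526/(-4056) = (1/12432)*(1/3105) + 12526*(-1/4056) = 1/38601360 - 6263/2028 = -20146692971/6523629840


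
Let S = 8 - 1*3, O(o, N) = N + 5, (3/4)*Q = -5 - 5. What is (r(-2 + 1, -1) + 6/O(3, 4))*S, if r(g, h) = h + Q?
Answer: -205/3 ≈ -68.333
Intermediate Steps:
Q = -40/3 (Q = 4*(-5 - 5)/3 = (4/3)*(-10) = -40/3 ≈ -13.333)
O(o, N) = 5 + N
S = 5 (S = 8 - 3 = 5)
r(g, h) = -40/3 + h (r(g, h) = h - 40/3 = -40/3 + h)
(r(-2 + 1, -1) + 6/O(3, 4))*S = ((-40/3 - 1) + 6/(5 + 4))*5 = (-43/3 + 6/9)*5 = (-43/3 + 6*(⅑))*5 = (-43/3 + ⅔)*5 = -41/3*5 = -205/3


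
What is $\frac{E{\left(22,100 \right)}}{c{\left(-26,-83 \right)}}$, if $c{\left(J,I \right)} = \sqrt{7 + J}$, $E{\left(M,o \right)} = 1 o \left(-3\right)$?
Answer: $\frac{300 i \sqrt{19}}{19} \approx 68.825 i$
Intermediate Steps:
$E{\left(M,o \right)} = - 3 o$ ($E{\left(M,o \right)} = o \left(-3\right) = - 3 o$)
$\frac{E{\left(22,100 \right)}}{c{\left(-26,-83 \right)}} = \frac{\left(-3\right) 100}{\sqrt{7 - 26}} = - \frac{300}{\sqrt{-19}} = - \frac{300}{i \sqrt{19}} = - 300 \left(- \frac{i \sqrt{19}}{19}\right) = \frac{300 i \sqrt{19}}{19}$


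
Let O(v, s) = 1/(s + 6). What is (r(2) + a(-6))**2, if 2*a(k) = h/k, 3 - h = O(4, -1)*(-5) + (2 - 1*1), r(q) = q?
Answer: 49/16 ≈ 3.0625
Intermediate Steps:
O(v, s) = 1/(6 + s)
h = 3 (h = 3 - (-5/(6 - 1) + (2 - 1*1)) = 3 - (-5/5 + (2 - 1)) = 3 - ((1/5)*(-5) + 1) = 3 - (-1 + 1) = 3 - 1*0 = 3 + 0 = 3)
a(k) = 3/(2*k) (a(k) = (3/k)/2 = 3/(2*k))
(r(2) + a(-6))**2 = (2 + (3/2)/(-6))**2 = (2 + (3/2)*(-1/6))**2 = (2 - 1/4)**2 = (7/4)**2 = 49/16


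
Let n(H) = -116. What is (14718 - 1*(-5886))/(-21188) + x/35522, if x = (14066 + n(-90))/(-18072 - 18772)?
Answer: -3370780695459/3466284146348 ≈ -0.97245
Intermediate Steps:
x = -6975/18422 (x = (14066 - 116)/(-18072 - 18772) = 13950/(-36844) = 13950*(-1/36844) = -6975/18422 ≈ -0.37862)
(14718 - 1*(-5886))/(-21188) + x/35522 = (14718 - 1*(-5886))/(-21188) - 6975/18422/35522 = (14718 + 5886)*(-1/21188) - 6975/18422*1/35522 = 20604*(-1/21188) - 6975/654386284 = -5151/5297 - 6975/654386284 = -3370780695459/3466284146348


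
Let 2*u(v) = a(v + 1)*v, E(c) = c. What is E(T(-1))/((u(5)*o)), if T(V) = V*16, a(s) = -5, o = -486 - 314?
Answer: -1/625 ≈ -0.0016000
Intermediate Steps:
o = -800
T(V) = 16*V
u(v) = -5*v/2 (u(v) = (-5*v)/2 = -5*v/2)
E(T(-1))/((u(5)*o)) = (16*(-1))/((-5/2*5*(-800))) = -16/((-25/2*(-800))) = -16/10000 = -16*1/10000 = -1/625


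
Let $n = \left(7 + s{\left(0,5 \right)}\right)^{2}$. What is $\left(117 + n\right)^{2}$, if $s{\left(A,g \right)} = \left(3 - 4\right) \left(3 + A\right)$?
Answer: $17689$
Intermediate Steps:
$s{\left(A,g \right)} = -3 - A$ ($s{\left(A,g \right)} = - (3 + A) = -3 - A$)
$n = 16$ ($n = \left(7 - 3\right)^{2} = 4^{2} = 16$)
$\left(117 + n\right)^{2} = \left(117 + 16\right)^{2} = 133^{2} = 17689$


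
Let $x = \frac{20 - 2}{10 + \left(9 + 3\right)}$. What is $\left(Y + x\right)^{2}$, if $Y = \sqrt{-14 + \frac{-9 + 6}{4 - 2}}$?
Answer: $- \frac{3589}{242} + \frac{9 i \sqrt{62}}{11} \approx -14.831 + 6.4424 i$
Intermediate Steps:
$x = \frac{9}{11}$ ($x = \frac{18}{10 + 12} = \frac{18}{22} = 18 \cdot \frac{1}{22} = \frac{9}{11} \approx 0.81818$)
$Y = \frac{i \sqrt{62}}{2}$ ($Y = \sqrt{-14 - \frac{3}{2}} = \sqrt{- \frac{31}{2}} = \frac{i \sqrt{62}}{2} \approx 3.937 i$)
$\left(Y + x\right)^{2} = \left(\frac{i \sqrt{62}}{2} + \frac{9}{11}\right)^{2} = \left(\frac{9}{11} + \frac{i \sqrt{62}}{2}\right)^{2}$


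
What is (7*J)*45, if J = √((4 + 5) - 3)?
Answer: 315*√6 ≈ 771.59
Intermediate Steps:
J = √6 (J = √(9 - 3) = √6 ≈ 2.4495)
(7*J)*45 = (7*√6)*45 = 315*√6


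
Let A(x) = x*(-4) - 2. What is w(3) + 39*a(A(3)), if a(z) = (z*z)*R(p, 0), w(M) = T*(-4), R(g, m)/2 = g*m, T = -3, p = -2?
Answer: 12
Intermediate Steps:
A(x) = -2 - 4*x (A(x) = -4*x - 2 = -2 - 4*x)
R(g, m) = 2*g*m (R(g, m) = 2*(g*m) = 2*g*m)
w(M) = 12 (w(M) = -3*(-4) = 12)
a(z) = 0 (a(z) = (z*z)*(2*(-2)*0) = z**2*0 = 0)
w(3) + 39*a(A(3)) = 12 + 39*0 = 12 + 0 = 12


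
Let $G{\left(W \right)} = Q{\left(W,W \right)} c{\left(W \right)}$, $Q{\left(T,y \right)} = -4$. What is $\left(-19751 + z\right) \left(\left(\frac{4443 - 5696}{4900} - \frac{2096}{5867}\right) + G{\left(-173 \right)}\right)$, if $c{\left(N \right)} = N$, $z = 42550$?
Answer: $\frac{9248112774599}{586700} \approx 1.5763 \cdot 10^{7}$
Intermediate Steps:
$G{\left(W \right)} = - 4 W$
$\left(-19751 + z\right) \left(\left(\frac{4443 - 5696}{4900} - \frac{2096}{5867}\right) + G{\left(-173 \right)}\right) = \left(-19751 + 42550\right) \left(\left(\frac{4443 - 5696}{4900} - \frac{2096}{5867}\right) - -692\right) = 22799 \left(\left(\left(4443 - 5696\right) \frac{1}{4900} - \frac{2096}{5867}\right) + 692\right) = 22799 \left(\left(\left(-1253\right) \frac{1}{4900} - \frac{2096}{5867}\right) + 692\right) = 22799 \left(\left(- \frac{179}{700} - \frac{2096}{5867}\right) + 692\right) = 22799 \left(- \frac{2517393}{4106900} + 692\right) = 22799 \cdot \frac{2839457407}{4106900} = \frac{9248112774599}{586700}$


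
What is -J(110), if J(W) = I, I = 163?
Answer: -163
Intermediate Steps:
J(W) = 163
-J(110) = -1*163 = -163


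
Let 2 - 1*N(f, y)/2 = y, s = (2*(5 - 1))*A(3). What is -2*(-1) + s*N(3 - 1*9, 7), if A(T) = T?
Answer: -238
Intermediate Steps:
s = 24 (s = (2*(5 - 1))*3 = (2*4)*3 = 8*3 = 24)
N(f, y) = 4 - 2*y
-2*(-1) + s*N(3 - 1*9, 7) = -2*(-1) + 24*(4 - 2*7) = 2 + 24*(4 - 14) = 2 + 24*(-10) = 2 - 240 = -238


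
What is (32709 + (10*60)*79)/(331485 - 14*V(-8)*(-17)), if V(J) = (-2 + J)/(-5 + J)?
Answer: 1041417/4311685 ≈ 0.24153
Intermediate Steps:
V(J) = (-2 + J)/(-5 + J)
(32709 + (10*60)*79)/(331485 - 14*V(-8)*(-17)) = (32709 + (10*60)*79)/(331485 - 14*(-2 - 8)/(-5 - 8)*(-17)) = (32709 + 600*79)/(331485 - 14*(-10)/(-13)*(-17)) = (32709 + 47400)/(331485 - (-14)*(-10)/13*(-17)) = 80109/(331485 - 14*10/13*(-17)) = 80109/(331485 - 140/13*(-17)) = 80109/(331485 + 2380/13) = 80109/(4311685/13) = 80109*(13/4311685) = 1041417/4311685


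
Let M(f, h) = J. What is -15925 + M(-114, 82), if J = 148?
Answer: -15777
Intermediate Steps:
M(f, h) = 148
-15925 + M(-114, 82) = -15925 + 148 = -15777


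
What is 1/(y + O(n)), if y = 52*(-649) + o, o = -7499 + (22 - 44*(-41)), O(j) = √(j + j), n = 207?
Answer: -39421/1554014827 - 3*√46/1554014827 ≈ -2.5380e-5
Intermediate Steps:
O(j) = √2*√j (O(j) = √(2*j) = √2*√j)
o = -5673 (o = -7499 + (22 + 1804) = -7499 + 1826 = -5673)
y = -39421 (y = 52*(-649) - 5673 = -33748 - 5673 = -39421)
1/(y + O(n)) = 1/(-39421 + √2*√207) = 1/(-39421 + √2*(3*√23)) = 1/(-39421 + 3*√46)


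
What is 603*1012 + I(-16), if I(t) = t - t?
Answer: 610236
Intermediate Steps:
I(t) = 0
603*1012 + I(-16) = 603*1012 + 0 = 610236 + 0 = 610236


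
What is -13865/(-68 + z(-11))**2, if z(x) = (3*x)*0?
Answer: -13865/4624 ≈ -2.9985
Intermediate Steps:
z(x) = 0
-13865/(-68 + z(-11))**2 = -13865/(-68 + 0)**2 = -13865/((-68)**2) = -13865/4624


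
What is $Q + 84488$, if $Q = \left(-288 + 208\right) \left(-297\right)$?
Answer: $108248$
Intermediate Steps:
$Q = 23760$ ($Q = \left(-80\right) \left(-297\right) = 23760$)
$Q + 84488 = 23760 + 84488 = 108248$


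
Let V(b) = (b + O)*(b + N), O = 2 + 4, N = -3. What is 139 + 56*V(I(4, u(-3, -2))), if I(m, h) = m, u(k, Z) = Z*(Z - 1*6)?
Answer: 699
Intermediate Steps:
u(k, Z) = Z*(-6 + Z) (u(k, Z) = Z*(Z - 6) = Z*(-6 + Z))
O = 6
V(b) = (-3 + b)*(6 + b) (V(b) = (b + 6)*(b - 3) = (6 + b)*(-3 + b) = (-3 + b)*(6 + b))
139 + 56*V(I(4, u(-3, -2))) = 139 + 56*(-18 + 4**2 + 3*4) = 139 + 56*(-18 + 16 + 12) = 139 + 56*10 = 139 + 560 = 699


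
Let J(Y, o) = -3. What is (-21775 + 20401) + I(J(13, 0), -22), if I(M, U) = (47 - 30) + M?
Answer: -1360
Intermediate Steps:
I(M, U) = 17 + M
(-21775 + 20401) + I(J(13, 0), -22) = (-21775 + 20401) + (17 - 3) = -1374 + 14 = -1360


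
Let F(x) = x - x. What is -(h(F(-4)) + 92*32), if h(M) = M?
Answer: -2944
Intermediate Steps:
F(x) = 0
-(h(F(-4)) + 92*32) = -(0 + 92*32) = -(0 + 2944) = -1*2944 = -2944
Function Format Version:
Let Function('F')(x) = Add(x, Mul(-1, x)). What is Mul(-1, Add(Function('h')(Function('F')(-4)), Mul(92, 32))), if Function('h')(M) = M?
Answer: -2944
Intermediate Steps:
Function('F')(x) = 0
Mul(-1, Add(Function('h')(Function('F')(-4)), Mul(92, 32))) = Mul(-1, Add(0, Mul(92, 32))) = Mul(-1, Add(0, 2944)) = Mul(-1, 2944) = -2944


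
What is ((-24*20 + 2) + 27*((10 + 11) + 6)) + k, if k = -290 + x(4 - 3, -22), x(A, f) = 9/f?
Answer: -867/22 ≈ -39.409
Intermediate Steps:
k = -6389/22 (k = -290 + 9/(-22) = -290 + 9*(-1/22) = -290 - 9/22 = -6389/22 ≈ -290.41)
((-24*20 + 2) + 27*((10 + 11) + 6)) + k = ((-24*20 + 2) + 27*((10 + 11) + 6)) - 6389/22 = ((-480 + 2) + 27*(21 + 6)) - 6389/22 = (-478 + 27*27) - 6389/22 = (-478 + 729) - 6389/22 = 251 - 6389/22 = -867/22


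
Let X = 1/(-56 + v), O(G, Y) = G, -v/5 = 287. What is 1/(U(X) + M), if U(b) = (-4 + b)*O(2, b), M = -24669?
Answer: -1491/36793409 ≈ -4.0524e-5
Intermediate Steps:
v = -1435 (v = -5*287 = -1435)
X = -1/1491 (X = 1/(-56 - 1435) = 1/(-1491) = -1/1491 ≈ -0.00067069)
U(b) = -8 + 2*b (U(b) = (-4 + b)*2 = -8 + 2*b)
1/(U(X) + M) = 1/((-8 + 2*(-1/1491)) - 24669) = 1/((-8 - 2/1491) - 24669) = 1/(-11930/1491 - 24669) = 1/(-36793409/1491) = -1491/36793409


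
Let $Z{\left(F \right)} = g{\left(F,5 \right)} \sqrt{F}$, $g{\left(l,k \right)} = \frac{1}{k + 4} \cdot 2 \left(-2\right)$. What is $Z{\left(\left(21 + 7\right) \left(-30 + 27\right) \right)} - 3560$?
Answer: $-3560 - \frac{8 i \sqrt{21}}{9} \approx -3560.0 - 4.0734 i$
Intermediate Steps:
$g{\left(l,k \right)} = - \frac{4}{4 + k}$ ($g{\left(l,k \right)} = \frac{1}{4 + k} 2 \left(-2\right) = \frac{2}{4 + k} \left(-2\right) = - \frac{4}{4 + k}$)
$Z{\left(F \right)} = - \frac{4 \sqrt{F}}{9}$ ($Z{\left(F \right)} = - \frac{4}{4 + 5} \sqrt{F} = - \frac{4}{9} \sqrt{F} = \left(-4\right) \frac{1}{9} \sqrt{F} = - \frac{4 \sqrt{F}}{9}$)
$Z{\left(\left(21 + 7\right) \left(-30 + 27\right) \right)} - 3560 = - \frac{4 \sqrt{\left(21 + 7\right) \left(-30 + 27\right)}}{9} - 3560 = - \frac{4 \sqrt{28 \left(-3\right)}}{9} - 3560 = - \frac{4 \sqrt{-84}}{9} - 3560 = - \frac{4 \cdot 2 i \sqrt{21}}{9} - 3560 = - \frac{8 i \sqrt{21}}{9} - 3560 = -3560 - \frac{8 i \sqrt{21}}{9}$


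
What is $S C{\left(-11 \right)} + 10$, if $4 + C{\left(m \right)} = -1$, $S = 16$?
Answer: $-70$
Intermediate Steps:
$C{\left(m \right)} = -5$ ($C{\left(m \right)} = -4 - 1 = -5$)
$S C{\left(-11 \right)} + 10 = 16 \left(-5\right) + 10 = -80 + 10 = -70$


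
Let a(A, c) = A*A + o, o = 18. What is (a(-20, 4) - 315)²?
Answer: 10609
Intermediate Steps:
a(A, c) = 18 + A² (a(A, c) = A*A + 18 = A² + 18 = 18 + A²)
(a(-20, 4) - 315)² = ((18 + (-20)²) - 315)² = ((18 + 400) - 315)² = (418 - 315)² = 103² = 10609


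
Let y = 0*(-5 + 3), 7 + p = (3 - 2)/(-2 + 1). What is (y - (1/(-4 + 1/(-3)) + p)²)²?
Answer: 131079601/28561 ≈ 4589.5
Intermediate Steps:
p = -8 (p = -7 + (3 - 2)/(-2 + 1) = -7 + 1/(-1) = -7 + 1*(-1) = -7 - 1 = -8)
y = 0 (y = 0*(-2) = 0)
(y - (1/(-4 + 1/(-3)) + p)²)² = (0 - (1/(-4 + 1/(-3)) - 8)²)² = (0 - (1/(-4 + 1*(-⅓)) - 8)²)² = (0 - (1/(-4 - ⅓) - 8)²)² = (0 - (1/(-13/3) - 8)²)² = (0 - (-3/13 - 8)²)² = (0 - (-107/13)²)² = (0 - 1*11449/169)² = (0 - 11449/169)² = (-11449/169)² = 131079601/28561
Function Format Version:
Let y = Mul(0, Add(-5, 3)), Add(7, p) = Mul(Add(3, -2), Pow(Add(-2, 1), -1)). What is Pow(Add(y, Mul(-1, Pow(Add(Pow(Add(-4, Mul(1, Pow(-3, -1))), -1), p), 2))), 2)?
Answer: Rational(131079601, 28561) ≈ 4589.5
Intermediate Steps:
p = -8 (p = Add(-7, Mul(Add(3, -2), Pow(Add(-2, 1), -1))) = Add(-7, Mul(1, Pow(-1, -1))) = Add(-7, Mul(1, -1)) = Add(-7, -1) = -8)
y = 0 (y = Mul(0, -2) = 0)
Pow(Add(y, Mul(-1, Pow(Add(Pow(Add(-4, Mul(1, Pow(-3, -1))), -1), p), 2))), 2) = Pow(Add(0, Mul(-1, Pow(Add(Pow(Add(-4, Mul(1, Pow(-3, -1))), -1), -8), 2))), 2) = Pow(Add(0, Mul(-1, Pow(Add(Pow(Add(-4, Mul(1, Rational(-1, 3))), -1), -8), 2))), 2) = Pow(Add(0, Mul(-1, Pow(Add(Pow(Add(-4, Rational(-1, 3)), -1), -8), 2))), 2) = Pow(Add(0, Mul(-1, Pow(Add(Pow(Rational(-13, 3), -1), -8), 2))), 2) = Pow(Add(0, Mul(-1, Pow(Add(Rational(-3, 13), -8), 2))), 2) = Pow(Add(0, Mul(-1, Pow(Rational(-107, 13), 2))), 2) = Pow(Add(0, Mul(-1, Rational(11449, 169))), 2) = Pow(Add(0, Rational(-11449, 169)), 2) = Pow(Rational(-11449, 169), 2) = Rational(131079601, 28561)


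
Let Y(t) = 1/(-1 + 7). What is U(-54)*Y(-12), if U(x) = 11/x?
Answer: -11/324 ≈ -0.033951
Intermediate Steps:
Y(t) = ⅙ (Y(t) = 1/6 = ⅙)
U(-54)*Y(-12) = (11/(-54))*(⅙) = (11*(-1/54))*(⅙) = -11/54*⅙ = -11/324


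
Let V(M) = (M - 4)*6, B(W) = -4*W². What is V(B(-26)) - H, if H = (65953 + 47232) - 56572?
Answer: -72861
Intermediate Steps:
V(M) = -24 + 6*M (V(M) = (-4 + M)*6 = -24 + 6*M)
H = 56613 (H = 113185 - 56572 = 56613)
V(B(-26)) - H = (-24 + 6*(-4*(-26)²)) - 1*56613 = (-24 + 6*(-4*676)) - 56613 = (-24 + 6*(-2704)) - 56613 = (-24 - 16224) - 56613 = -16248 - 56613 = -72861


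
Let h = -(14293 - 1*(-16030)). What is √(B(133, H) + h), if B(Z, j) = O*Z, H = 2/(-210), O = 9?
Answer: I*√29126 ≈ 170.66*I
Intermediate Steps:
H = -1/105 (H = 2*(-1/210) = -1/105 ≈ -0.0095238)
h = -30323 (h = -(14293 + 16030) = -1*30323 = -30323)
B(Z, j) = 9*Z
√(B(133, H) + h) = √(9*133 - 30323) = √(1197 - 30323) = √(-29126) = I*√29126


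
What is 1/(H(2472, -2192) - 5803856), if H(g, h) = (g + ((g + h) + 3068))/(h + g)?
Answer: -14/81253693 ≈ -1.7230e-7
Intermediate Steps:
H(g, h) = (3068 + h + 2*g)/(g + h) (H(g, h) = (g + (3068 + g + h))/(g + h) = (3068 + h + 2*g)/(g + h))
1/(H(2472, -2192) - 5803856) = 1/((3068 - 2192 + 2*2472)/(2472 - 2192) - 5803856) = 1/((3068 - 2192 + 4944)/280 - 5803856) = 1/((1/280)*5820 - 5803856) = 1/(291/14 - 5803856) = 1/(-81253693/14) = -14/81253693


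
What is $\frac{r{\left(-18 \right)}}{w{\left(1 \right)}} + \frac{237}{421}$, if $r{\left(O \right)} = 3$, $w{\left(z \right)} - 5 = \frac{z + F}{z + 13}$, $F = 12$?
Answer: $\frac{37353}{34943} \approx 1.069$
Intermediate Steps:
$w{\left(z \right)} = 5 + \frac{12 + z}{13 + z}$ ($w{\left(z \right)} = 5 + \frac{z + 12}{z + 13} = 5 + \frac{12 + z}{13 + z}$)
$\frac{r{\left(-18 \right)}}{w{\left(1 \right)}} + \frac{237}{421} = \frac{3}{\frac{1}{13 + 1} \left(77 + 6 \cdot 1\right)} + \frac{237}{421} = \frac{3}{\frac{1}{14} \left(77 + 6\right)} + 237 \cdot \frac{1}{421} = \frac{3}{\frac{1}{14} \cdot 83} + \frac{237}{421} = \frac{3}{\frac{83}{14}} + \frac{237}{421} = 3 \cdot \frac{14}{83} + \frac{237}{421} = \frac{42}{83} + \frac{237}{421} = \frac{37353}{34943}$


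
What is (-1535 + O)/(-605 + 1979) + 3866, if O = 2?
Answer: 1770117/458 ≈ 3864.9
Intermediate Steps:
(-1535 + O)/(-605 + 1979) + 3866 = (-1535 + 2)/(-605 + 1979) + 3866 = -1533/1374 + 3866 = -1533*1/1374 + 3866 = -511/458 + 3866 = 1770117/458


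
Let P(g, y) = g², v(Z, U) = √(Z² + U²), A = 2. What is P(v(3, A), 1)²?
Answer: 169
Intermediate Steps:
v(Z, U) = √(U² + Z²)
P(v(3, A), 1)² = ((√(2² + 3²))²)² = ((√(4 + 9))²)² = ((√13)²)² = 13² = 169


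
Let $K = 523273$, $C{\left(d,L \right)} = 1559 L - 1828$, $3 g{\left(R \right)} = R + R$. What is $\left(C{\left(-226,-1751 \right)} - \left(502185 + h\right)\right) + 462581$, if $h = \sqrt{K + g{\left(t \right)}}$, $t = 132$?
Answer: $-2771241 - \sqrt{523361} \approx -2.772 \cdot 10^{6}$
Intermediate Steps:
$g{\left(R \right)} = \frac{2 R}{3}$ ($g{\left(R \right)} = \frac{R + R}{3} = \frac{2 R}{3}$)
$C{\left(d,L \right)} = -1828 + 1559 L$
$h = \sqrt{523361}$ ($h = \sqrt{523273 + \frac{2}{3} \cdot 132} = \sqrt{523273 + 88} = \sqrt{523361} \approx 723.44$)
$\left(C{\left(-226,-1751 \right)} - \left(502185 + h\right)\right) + 462581 = \left(\left(-1828 + 1559 \left(-1751\right)\right) - \left(502185 + \sqrt{523361}\right)\right) + 462581 = \left(\left(-1828 - 2729809\right) - \left(502185 + \sqrt{523361}\right)\right) + 462581 = \left(-2731637 - \left(502185 + \sqrt{523361}\right)\right) + 462581 = \left(-3233822 - \sqrt{523361}\right) + 462581 = -2771241 - \sqrt{523361}$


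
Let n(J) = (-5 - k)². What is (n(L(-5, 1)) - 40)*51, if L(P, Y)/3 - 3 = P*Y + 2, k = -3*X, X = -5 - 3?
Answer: 40851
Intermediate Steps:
X = -8
k = 24 (k = -3*(-8) = 24)
L(P, Y) = 15 + 3*P*Y (L(P, Y) = 9 + 3*(P*Y + 2) = 9 + 3*(2 + P*Y) = 9 + (6 + 3*P*Y) = 15 + 3*P*Y)
n(J) = 841 (n(J) = (-5 - 1*24)² = (-5 - 24)² = (-29)² = 841)
(n(L(-5, 1)) - 40)*51 = (841 - 40)*51 = 801*51 = 40851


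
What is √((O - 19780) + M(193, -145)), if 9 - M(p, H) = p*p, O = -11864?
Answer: 2*I*√17221 ≈ 262.46*I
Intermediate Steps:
M(p, H) = 9 - p² (M(p, H) = 9 - p*p = 9 - p²)
√((O - 19780) + M(193, -145)) = √((-11864 - 19780) + (9 - 1*193²)) = √(-31644 + (9 - 1*37249)) = √(-31644 + (9 - 37249)) = √(-31644 - 37240) = √(-68884) = 2*I*√17221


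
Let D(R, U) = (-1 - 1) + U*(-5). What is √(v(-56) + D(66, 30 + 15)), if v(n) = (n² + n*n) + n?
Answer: √5989 ≈ 77.389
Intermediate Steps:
v(n) = n + 2*n² (v(n) = (n² + n²) + n = 2*n² + n = n + 2*n²)
D(R, U) = -2 - 5*U
√(v(-56) + D(66, 30 + 15)) = √(-56*(1 + 2*(-56)) + (-2 - 5*(30 + 15))) = √(-56*(1 - 112) + (-2 - 5*45)) = √(-56*(-111) + (-2 - 225)) = √(6216 - 227) = √5989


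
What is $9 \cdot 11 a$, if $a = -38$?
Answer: $-3762$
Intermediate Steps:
$9 \cdot 11 a = 9 \cdot 11 \left(-38\right) = 99 \left(-38\right) = -3762$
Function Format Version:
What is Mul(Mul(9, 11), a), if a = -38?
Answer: -3762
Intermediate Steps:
Mul(Mul(9, 11), a) = Mul(Mul(9, 11), -38) = Mul(99, -38) = -3762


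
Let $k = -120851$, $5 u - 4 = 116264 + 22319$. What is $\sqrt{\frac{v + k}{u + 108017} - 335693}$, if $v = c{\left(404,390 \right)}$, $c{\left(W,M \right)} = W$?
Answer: $\frac{i \sqrt{13256100439763}}{6284} \approx 579.39 i$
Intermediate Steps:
$v = 404$
$u = \frac{138587}{5}$ ($u = \frac{4}{5} + \frac{116264 + 22319}{5} = \frac{4}{5} + \frac{1}{5} \cdot 138583 = \frac{4}{5} + \frac{138583}{5} = \frac{138587}{5} \approx 27717.0$)
$\sqrt{\frac{v + k}{u + 108017} - 335693} = \sqrt{\frac{404 - 120851}{\frac{138587}{5} + 108017} - 335693} = \sqrt{- \frac{120447}{\frac{678672}{5}} - 335693} = \sqrt{\left(-120447\right) \frac{5}{678672} - 335693} = \sqrt{- \frac{22305}{25136} - 335693} = \sqrt{- \frac{8438001553}{25136}} = \frac{i \sqrt{13256100439763}}{6284}$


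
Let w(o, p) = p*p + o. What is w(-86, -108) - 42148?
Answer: -30570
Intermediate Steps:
w(o, p) = o + p² (w(o, p) = p² + o = o + p²)
w(-86, -108) - 42148 = (-86 + (-108)²) - 42148 = (-86 + 11664) - 42148 = 11578 - 42148 = -30570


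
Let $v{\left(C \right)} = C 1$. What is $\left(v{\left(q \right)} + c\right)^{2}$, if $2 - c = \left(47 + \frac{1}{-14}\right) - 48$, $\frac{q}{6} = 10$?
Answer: $\frac{779689}{196} \approx 3978.0$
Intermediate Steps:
$q = 60$ ($q = 6 \cdot 10 = 60$)
$v{\left(C \right)} = C$
$c = \frac{43}{14}$ ($c = 2 - \left(\left(47 + \frac{1}{-14}\right) - 48\right) = 2 - \left(\left(47 - \frac{1}{14}\right) - 48\right) = 2 - \left(\frac{657}{14} - 48\right) = 2 - - \frac{15}{14} = 2 + \frac{15}{14} = \frac{43}{14} \approx 3.0714$)
$\left(v{\left(q \right)} + c\right)^{2} = \left(60 + \frac{43}{14}\right)^{2} = \left(\frac{883}{14}\right)^{2} = \frac{779689}{196}$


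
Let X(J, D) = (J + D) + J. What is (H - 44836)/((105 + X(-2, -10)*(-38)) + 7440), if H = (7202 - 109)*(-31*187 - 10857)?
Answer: -118171658/8077 ≈ -14631.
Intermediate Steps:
X(J, D) = D + 2*J (X(J, D) = (D + J) + J = D + 2*J)
H = -118126822 (H = 7093*(-5797 - 10857) = 7093*(-16654) = -118126822)
(H - 44836)/((105 + X(-2, -10)*(-38)) + 7440) = (-118126822 - 44836)/((105 + (-10 + 2*(-2))*(-38)) + 7440) = -118171658/((105 + (-10 - 4)*(-38)) + 7440) = -118171658/((105 - 14*(-38)) + 7440) = -118171658/((105 + 532) + 7440) = -118171658/(637 + 7440) = -118171658/8077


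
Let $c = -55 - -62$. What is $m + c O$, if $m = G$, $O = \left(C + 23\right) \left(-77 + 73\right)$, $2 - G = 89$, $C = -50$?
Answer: $669$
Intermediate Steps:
$G = -87$ ($G = 2 - 89 = -87$)
$O = 108$ ($O = \left(-50 + 23\right) \left(-77 + 73\right) = \left(-27\right) \left(-4\right) = 108$)
$c = 7$ ($c = -55 + 62 = 7$)
$m = -87$
$m + c O = -87 + 7 \cdot 108 = -87 + 756 = 669$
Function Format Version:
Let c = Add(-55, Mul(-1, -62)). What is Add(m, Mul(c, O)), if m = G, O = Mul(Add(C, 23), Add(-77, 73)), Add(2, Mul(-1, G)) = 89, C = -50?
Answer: 669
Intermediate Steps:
G = -87 (G = Add(2, Mul(-1, 89)) = Add(2, -89) = -87)
O = 108 (O = Mul(Add(-50, 23), Add(-77, 73)) = Mul(-27, -4) = 108)
c = 7 (c = Add(-55, 62) = 7)
m = -87
Add(m, Mul(c, O)) = Add(-87, Mul(7, 108)) = Add(-87, 756) = 669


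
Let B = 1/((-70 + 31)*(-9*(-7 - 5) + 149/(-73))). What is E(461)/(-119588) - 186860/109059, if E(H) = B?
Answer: -2247023513938631/1311453161169060 ≈ -1.7134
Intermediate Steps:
B = -73/301665 (B = 1/(-39*(-9*(-12) + 149*(-1/73))) = 1/(-39*(108 - 149/73)) = 1/(-39*7735/73) = 1/(-301665/73) = -73/301665 ≈ -0.00024199)
E(H) = -73/301665
E(461)/(-119588) - 186860/109059 = -73/301665/(-119588) - 186860/109059 = -73/301665*(-1/119588) - 186860*1/109059 = 73/36075514020 - 186860/109059 = -2247023513938631/1311453161169060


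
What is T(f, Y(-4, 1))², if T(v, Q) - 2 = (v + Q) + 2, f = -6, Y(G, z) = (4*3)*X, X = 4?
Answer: 2116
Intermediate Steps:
Y(G, z) = 48 (Y(G, z) = (4*3)*4 = 12*4 = 48)
T(v, Q) = 4 + Q + v (T(v, Q) = 2 + ((v + Q) + 2) = 2 + ((Q + v) + 2) = 2 + (2 + Q + v) = 4 + Q + v)
T(f, Y(-4, 1))² = (4 + 48 - 6)² = 46² = 2116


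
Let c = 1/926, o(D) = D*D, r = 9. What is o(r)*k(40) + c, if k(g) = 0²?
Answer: 1/926 ≈ 0.0010799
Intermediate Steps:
o(D) = D²
k(g) = 0
c = 1/926 ≈ 0.0010799
o(r)*k(40) + c = 9²*0 + 1/926 = 81*0 + 1/926 = 0 + 1/926 = 1/926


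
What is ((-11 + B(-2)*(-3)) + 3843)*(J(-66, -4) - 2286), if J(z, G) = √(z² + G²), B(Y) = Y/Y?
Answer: -8753094 + 7658*√1093 ≈ -8.4999e+6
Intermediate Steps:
B(Y) = 1
J(z, G) = √(G² + z²)
((-11 + B(-2)*(-3)) + 3843)*(J(-66, -4) - 2286) = ((-11 + 1*(-3)) + 3843)*(√((-4)² + (-66)²) - 2286) = ((-11 - 3) + 3843)*(√(16 + 4356) - 2286) = (-14 + 3843)*(√4372 - 2286) = 3829*(2*√1093 - 2286) = 3829*(-2286 + 2*√1093) = -8753094 + 7658*√1093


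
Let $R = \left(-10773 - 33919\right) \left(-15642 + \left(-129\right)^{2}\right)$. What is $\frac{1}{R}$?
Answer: $- \frac{1}{44647308} \approx -2.2398 \cdot 10^{-8}$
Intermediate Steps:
$R = -44647308$ ($R = - 44692 \left(-15642 + 16641\right) = \left(-44692\right) 999 = -44647308$)
$\frac{1}{R} = \frac{1}{-44647308} = - \frac{1}{44647308}$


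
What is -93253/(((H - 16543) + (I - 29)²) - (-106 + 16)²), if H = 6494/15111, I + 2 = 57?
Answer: 1409146083/362158843 ≈ 3.8910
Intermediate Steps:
I = 55 (I = -2 + 57 = 55)
H = 6494/15111 (H = 6494*(1/15111) = 6494/15111 ≈ 0.42975)
-93253/(((H - 16543) + (I - 29)²) - (-106 + 16)²) = -93253/(((6494/15111 - 16543) + (55 - 29)²) - (-106 + 16)²) = -93253/((-249974779/15111 + 26²) - 1*(-90)²) = -93253/((-249974779/15111 + 676) - 1*8100) = -93253/(-239759743/15111 - 8100) = -93253/(-362158843/15111) = -93253*(-15111/362158843) = 1409146083/362158843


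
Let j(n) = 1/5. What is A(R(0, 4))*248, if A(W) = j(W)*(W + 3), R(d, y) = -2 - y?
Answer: -744/5 ≈ -148.80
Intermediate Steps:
j(n) = ⅕
A(W) = ⅗ + W/5 (A(W) = (W + 3)/5 = (3 + W)/5 = ⅗ + W/5)
A(R(0, 4))*248 = (⅗ + (-2 - 1*4)/5)*248 = (⅗ + (-2 - 4)/5)*248 = (⅗ + (⅕)*(-6))*248 = (⅗ - 6/5)*248 = -⅗*248 = -744/5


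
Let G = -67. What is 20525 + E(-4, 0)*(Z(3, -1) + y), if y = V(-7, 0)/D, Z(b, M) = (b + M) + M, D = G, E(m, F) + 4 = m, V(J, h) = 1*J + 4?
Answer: 1374615/67 ≈ 20517.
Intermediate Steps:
V(J, h) = 4 + J (V(J, h) = J + 4 = 4 + J)
E(m, F) = -4 + m
D = -67
Z(b, M) = b + 2*M (Z(b, M) = (M + b) + M = b + 2*M)
y = 3/67 (y = (4 - 7)/(-67) = -3*(-1/67) = 3/67 ≈ 0.044776)
20525 + E(-4, 0)*(Z(3, -1) + y) = 20525 + (-4 - 4)*((3 + 2*(-1)) + 3/67) = 20525 - 8*((3 - 2) + 3/67) = 20525 - 8*(1 + 3/67) = 20525 - 8*70/67 = 20525 - 560/67 = 1374615/67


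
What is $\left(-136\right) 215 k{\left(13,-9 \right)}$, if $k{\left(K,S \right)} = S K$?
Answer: $3421080$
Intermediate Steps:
$k{\left(K,S \right)} = K S$
$\left(-136\right) 215 k{\left(13,-9 \right)} = \left(-136\right) 215 \cdot 13 \left(-9\right) = \left(-29240\right) \left(-117\right) = 3421080$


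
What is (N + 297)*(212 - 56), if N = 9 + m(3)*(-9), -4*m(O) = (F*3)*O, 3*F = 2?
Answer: 49842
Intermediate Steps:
F = ⅔ (F = (⅓)*2 = ⅔ ≈ 0.66667)
m(O) = -O/2 (m(O) = -(⅔)*3*O/4 = -O/2)
N = 45/2 (N = 9 - ½*3*(-9) = 9 - 3/2*(-9) = 9 + 27/2 = 45/2 ≈ 22.500)
(N + 297)*(212 - 56) = (45/2 + 297)*(212 - 56) = (639/2)*156 = 49842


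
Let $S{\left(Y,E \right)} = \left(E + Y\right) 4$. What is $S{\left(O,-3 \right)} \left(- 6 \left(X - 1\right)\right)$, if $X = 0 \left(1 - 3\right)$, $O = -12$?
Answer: $-360$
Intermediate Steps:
$X = 0$ ($X = 0 \left(-2\right) = 0$)
$S{\left(Y,E \right)} = 4 E + 4 Y$
$S{\left(O,-3 \right)} \left(- 6 \left(X - 1\right)\right) = \left(4 \left(-3\right) + 4 \left(-12\right)\right) \left(- 6 \left(0 - 1\right)\right) = \left(-12 - 48\right) \left(\left(-6\right) \left(-1\right)\right) = \left(-60\right) 6 = -360$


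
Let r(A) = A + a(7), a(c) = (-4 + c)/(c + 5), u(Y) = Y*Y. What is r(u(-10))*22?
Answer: 4411/2 ≈ 2205.5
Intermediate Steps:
u(Y) = Y**2
a(c) = (-4 + c)/(5 + c)
r(A) = 1/4 + A (r(A) = A + (-4 + 7)/(5 + 7) = A + 3/12 = A + (1/12)*3 = A + 1/4 = 1/4 + A)
r(u(-10))*22 = (1/4 + (-10)**2)*22 = (1/4 + 100)*22 = (401/4)*22 = 4411/2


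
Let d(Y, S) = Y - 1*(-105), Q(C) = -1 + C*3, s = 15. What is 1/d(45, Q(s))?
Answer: 1/150 ≈ 0.0066667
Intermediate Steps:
Q(C) = -1 + 3*C
d(Y, S) = 105 + Y (d(Y, S) = Y + 105 = 105 + Y)
1/d(45, Q(s)) = 1/(105 + 45) = 1/150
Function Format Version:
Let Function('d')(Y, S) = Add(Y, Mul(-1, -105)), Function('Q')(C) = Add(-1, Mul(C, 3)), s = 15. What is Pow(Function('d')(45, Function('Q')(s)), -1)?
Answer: Rational(1, 150) ≈ 0.0066667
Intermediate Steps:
Function('Q')(C) = Add(-1, Mul(3, C))
Function('d')(Y, S) = Add(105, Y) (Function('d')(Y, S) = Add(Y, 105) = Add(105, Y))
Pow(Function('d')(45, Function('Q')(s)), -1) = Pow(Add(105, 45), -1) = Pow(150, -1) = Rational(1, 150)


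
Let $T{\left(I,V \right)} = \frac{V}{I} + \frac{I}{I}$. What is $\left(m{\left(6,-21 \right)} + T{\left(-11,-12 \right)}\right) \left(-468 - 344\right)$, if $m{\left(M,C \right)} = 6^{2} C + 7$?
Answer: $\frac{6671392}{11} \approx 6.0649 \cdot 10^{5}$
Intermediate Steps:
$T{\left(I,V \right)} = 1 + \frac{V}{I}$ ($T{\left(I,V \right)} = \frac{V}{I} + 1 = 1 + \frac{V}{I}$)
$m{\left(M,C \right)} = 7 + 36 C$ ($m{\left(M,C \right)} = 36 C + 7 = 7 + 36 C$)
$\left(m{\left(6,-21 \right)} + T{\left(-11,-12 \right)}\right) \left(-468 - 344\right) = \left(\left(7 + 36 \left(-21\right)\right) + \frac{-11 - 12}{-11}\right) \left(-468 - 344\right) = \left(\left(7 - 756\right) - - \frac{23}{11}\right) \left(-812\right) = \left(-749 + \frac{23}{11}\right) \left(-812\right) = \left(- \frac{8216}{11}\right) \left(-812\right) = \frac{6671392}{11}$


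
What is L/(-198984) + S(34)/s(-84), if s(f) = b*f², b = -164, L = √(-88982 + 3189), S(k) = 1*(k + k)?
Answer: -17/289296 - I*√85793/198984 ≈ -5.8763e-5 - 0.001472*I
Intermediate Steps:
S(k) = 2*k (S(k) = 1*(2*k) = 2*k)
L = I*√85793 (L = √(-85793) = I*√85793 ≈ 292.9*I)
s(f) = -164*f²
L/(-198984) + S(34)/s(-84) = (I*√85793)/(-198984) + (2*34)/((-164*(-84)²)) = (I*√85793)*(-1/198984) + 68/((-164*7056)) = -I*√85793/198984 + 68/(-1157184) = -I*√85793/198984 + 68*(-1/1157184) = -I*√85793/198984 - 17/289296 = -17/289296 - I*√85793/198984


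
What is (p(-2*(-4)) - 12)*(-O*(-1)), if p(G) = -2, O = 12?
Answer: -168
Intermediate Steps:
(p(-2*(-4)) - 12)*(-O*(-1)) = (-2 - 12)*(-1*12*(-1)) = -(-168)*(-1) = -14*12 = -168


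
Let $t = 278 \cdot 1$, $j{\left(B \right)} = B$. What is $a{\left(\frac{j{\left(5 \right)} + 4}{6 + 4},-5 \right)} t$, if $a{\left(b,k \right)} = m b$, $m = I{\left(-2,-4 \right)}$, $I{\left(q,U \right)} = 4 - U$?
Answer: $\frac{10008}{5} \approx 2001.6$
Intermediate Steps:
$t = 278$
$m = 8$ ($m = 4 - -4 = 4 + 4 = 8$)
$a{\left(b,k \right)} = 8 b$
$a{\left(\frac{j{\left(5 \right)} + 4}{6 + 4},-5 \right)} t = 8 \frac{5 + 4}{6 + 4} \cdot 278 = 8 \cdot \frac{9}{10} \cdot 278 = \frac{36}{5} \cdot 278 = \frac{10008}{5}$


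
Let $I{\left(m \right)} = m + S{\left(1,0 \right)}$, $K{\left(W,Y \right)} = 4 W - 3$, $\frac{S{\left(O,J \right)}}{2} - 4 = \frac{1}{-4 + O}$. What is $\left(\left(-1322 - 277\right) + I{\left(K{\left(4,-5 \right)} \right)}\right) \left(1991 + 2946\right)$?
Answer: $- \frac{23381632}{3} \approx -7.7939 \cdot 10^{6}$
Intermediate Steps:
$S{\left(O,J \right)} = 8 + \frac{2}{-4 + O}$
$K{\left(W,Y \right)} = -3 + 4 W$
$I{\left(m \right)} = \frac{22}{3} + m$ ($I{\left(m \right)} = m + \frac{2 \left(-15 + 4 \cdot 1\right)}{-4 + 1} = m + \frac{2 \left(-15 + 4\right)}{-3} = m + 2 \left(- \frac{1}{3}\right) \left(-11\right) = m + \frac{22}{3} = \frac{22}{3} + m$)
$\left(\left(-1322 - 277\right) + I{\left(K{\left(4,-5 \right)} \right)}\right) \left(1991 + 2946\right) = \left(\left(-1322 - 277\right) + \left(\frac{22}{3} + \left(-3 + 4 \cdot 4\right)\right)\right) \left(1991 + 2946\right) = \left(\left(-1322 - 277\right) + \left(\frac{22}{3} + \left(-3 + 16\right)\right)\right) 4937 = \left(-1599 + \left(\frac{22}{3} + 13\right)\right) 4937 = \left(-1599 + \frac{61}{3}\right) 4937 = \left(- \frac{4736}{3}\right) 4937 = - \frac{23381632}{3}$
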